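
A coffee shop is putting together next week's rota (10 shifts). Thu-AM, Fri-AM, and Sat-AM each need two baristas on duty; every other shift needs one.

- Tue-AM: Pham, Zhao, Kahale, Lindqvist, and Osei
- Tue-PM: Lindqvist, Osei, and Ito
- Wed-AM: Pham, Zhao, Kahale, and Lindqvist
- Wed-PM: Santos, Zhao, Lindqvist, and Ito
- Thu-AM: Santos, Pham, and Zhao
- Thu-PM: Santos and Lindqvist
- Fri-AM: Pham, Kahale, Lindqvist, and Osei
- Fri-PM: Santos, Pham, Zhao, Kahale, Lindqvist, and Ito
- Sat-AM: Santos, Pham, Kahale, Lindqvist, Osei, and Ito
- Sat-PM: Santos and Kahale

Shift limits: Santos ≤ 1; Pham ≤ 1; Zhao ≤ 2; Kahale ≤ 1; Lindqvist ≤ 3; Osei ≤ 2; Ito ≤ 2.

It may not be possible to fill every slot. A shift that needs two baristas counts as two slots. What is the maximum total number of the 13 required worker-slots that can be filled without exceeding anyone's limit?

Total capacity across all baristas is 1+1+2+1+3+2+2 = 12, and 13 slots are needed, so at most 12 can be filled.
An assignment achieving 12: Tue-AM→Osei, Tue-PM→Lindqvist, Wed-AM→Zhao, Wed-PM→Lindqvist, Thu-AM→Pham+Zhao, Thu-PM→Santos, Fri-AM→Lindqvist+Osei, Fri-PM→Ito, Sat-AM→Ito, Sat-PM→Kahale.
Loads: Santos 1/1, Pham 1/1, Zhao 2/2, Kahale 1/1, Lindqvist 3/3, Osei 2/2, Ito 2/2.

12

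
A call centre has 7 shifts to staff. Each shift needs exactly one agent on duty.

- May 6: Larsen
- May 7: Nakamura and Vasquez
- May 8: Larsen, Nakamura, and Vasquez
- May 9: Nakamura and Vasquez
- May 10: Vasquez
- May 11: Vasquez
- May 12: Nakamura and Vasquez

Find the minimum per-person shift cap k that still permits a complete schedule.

3

With 3 agents and 7 worker-slots to fill, someone must work at least ⌈7/3⌉ = 3 shifts, so k ≥ 3.
k = 3 works: May 6→Larsen, May 7→Nakamura, May 8→Larsen, May 9→Nakamura, May 10→Vasquez, May 11→Vasquez, May 12→Nakamura.
Loads: Larsen 2, Nakamura 3, Vasquez 2 — all ≤ 3.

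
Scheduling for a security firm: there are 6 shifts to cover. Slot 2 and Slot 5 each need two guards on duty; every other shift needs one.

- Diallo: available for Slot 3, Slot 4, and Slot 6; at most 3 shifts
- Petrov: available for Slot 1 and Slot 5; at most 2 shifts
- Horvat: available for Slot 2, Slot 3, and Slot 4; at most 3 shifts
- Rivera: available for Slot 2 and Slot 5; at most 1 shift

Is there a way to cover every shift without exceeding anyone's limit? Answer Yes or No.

Total capacity is 9 and 8 slots are needed, so capacity alone doesn't rule it out.
Shifts {Slot 2, Slot 5} need 4 worker-slots in total, but the guards available for any of those shifts (Petrov, Horvat, and Rivera) can supply at most 3 among them. So no valid schedule exists.

No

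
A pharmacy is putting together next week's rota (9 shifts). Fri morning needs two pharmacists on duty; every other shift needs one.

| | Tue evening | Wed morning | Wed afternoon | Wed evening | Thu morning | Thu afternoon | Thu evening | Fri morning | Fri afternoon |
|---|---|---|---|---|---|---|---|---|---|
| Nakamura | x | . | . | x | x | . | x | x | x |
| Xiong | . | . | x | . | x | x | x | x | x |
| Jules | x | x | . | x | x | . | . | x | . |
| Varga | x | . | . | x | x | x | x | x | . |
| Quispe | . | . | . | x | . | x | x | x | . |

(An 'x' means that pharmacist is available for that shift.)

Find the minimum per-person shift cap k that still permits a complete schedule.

2

With 5 pharmacists and 10 worker-slots to fill, someone must work at least ⌈10/5⌉ = 2 shifts, so k ≥ 2.
k = 2 works: Tue evening→Nakamura, Wed morning→Jules, Wed afternoon→Xiong, Wed evening→Jules, Thu morning→Varga, Thu afternoon→Xiong, Thu evening→Quispe, Fri morning→Varga+Quispe, Fri afternoon→Nakamura.
Loads: Nakamura 2, Xiong 2, Jules 2, Varga 2, Quispe 2 — all ≤ 2.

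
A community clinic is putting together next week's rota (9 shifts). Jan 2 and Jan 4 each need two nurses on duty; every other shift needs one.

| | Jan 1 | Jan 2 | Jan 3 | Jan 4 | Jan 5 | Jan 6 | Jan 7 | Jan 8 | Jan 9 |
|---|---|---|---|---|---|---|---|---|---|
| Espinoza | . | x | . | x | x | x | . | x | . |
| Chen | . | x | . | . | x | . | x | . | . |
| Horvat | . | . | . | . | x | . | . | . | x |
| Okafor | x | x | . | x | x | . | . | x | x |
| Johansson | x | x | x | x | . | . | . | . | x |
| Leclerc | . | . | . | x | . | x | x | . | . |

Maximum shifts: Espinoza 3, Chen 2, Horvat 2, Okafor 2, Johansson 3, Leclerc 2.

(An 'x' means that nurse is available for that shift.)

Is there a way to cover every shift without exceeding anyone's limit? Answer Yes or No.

Jan 3 can only be covered by Johansson, so that assignment is forced.
One valid schedule: Jan 1→Okafor, Jan 2→Chen+Okafor, Jan 3→Johansson, Jan 4→Johansson+Leclerc, Jan 5→Espinoza, Jan 6→Espinoza, Jan 7→Chen, Jan 8→Espinoza, Jan 9→Horvat.
Loads: Espinoza 3/3, Chen 2/2, Horvat 1/2, Okafor 2/2, Johansson 2/3, Leclerc 1/2 — all within limits.

Yes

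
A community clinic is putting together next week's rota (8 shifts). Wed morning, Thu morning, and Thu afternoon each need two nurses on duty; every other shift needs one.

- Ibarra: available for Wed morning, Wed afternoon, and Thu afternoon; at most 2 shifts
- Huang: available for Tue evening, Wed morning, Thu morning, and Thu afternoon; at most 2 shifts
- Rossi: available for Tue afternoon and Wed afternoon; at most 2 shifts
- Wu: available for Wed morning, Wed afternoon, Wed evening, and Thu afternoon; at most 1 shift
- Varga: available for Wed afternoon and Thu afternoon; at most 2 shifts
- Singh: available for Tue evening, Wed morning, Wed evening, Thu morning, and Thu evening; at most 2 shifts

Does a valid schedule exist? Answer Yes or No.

No

Total capacity is 11 and 11 slots are needed, so capacity alone doesn't rule it out.
Shifts {Tue evening, Wed morning, Wed evening, Thu morning, Thu evening} need 7 worker-slots in total, but the nurses available for any of those shifts (Ibarra, Huang, Wu, and Singh) can supply at most 6 among them. So no valid schedule exists.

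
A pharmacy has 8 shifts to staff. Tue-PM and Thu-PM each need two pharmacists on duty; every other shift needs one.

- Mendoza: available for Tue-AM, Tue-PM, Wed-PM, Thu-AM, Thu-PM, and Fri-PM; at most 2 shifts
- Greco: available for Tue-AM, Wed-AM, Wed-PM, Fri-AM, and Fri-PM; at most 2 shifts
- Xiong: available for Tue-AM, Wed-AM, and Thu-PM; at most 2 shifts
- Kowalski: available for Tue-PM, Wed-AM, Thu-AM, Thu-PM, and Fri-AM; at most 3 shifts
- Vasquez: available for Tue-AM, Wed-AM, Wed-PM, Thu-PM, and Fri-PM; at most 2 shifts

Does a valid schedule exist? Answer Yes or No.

Tue-PM can only be covered by Mendoza and Kowalski, so that assignment is forced.
One valid schedule: Tue-AM→Xiong, Tue-PM→Mendoza+Kowalski, Wed-AM→Xiong, Wed-PM→Greco, Thu-AM→Mendoza, Thu-PM→Kowalski+Vasquez, Fri-AM→Greco, Fri-PM→Vasquez.
Loads: Mendoza 2/2, Greco 2/2, Xiong 2/2, Kowalski 2/3, Vasquez 2/2 — all within limits.

Yes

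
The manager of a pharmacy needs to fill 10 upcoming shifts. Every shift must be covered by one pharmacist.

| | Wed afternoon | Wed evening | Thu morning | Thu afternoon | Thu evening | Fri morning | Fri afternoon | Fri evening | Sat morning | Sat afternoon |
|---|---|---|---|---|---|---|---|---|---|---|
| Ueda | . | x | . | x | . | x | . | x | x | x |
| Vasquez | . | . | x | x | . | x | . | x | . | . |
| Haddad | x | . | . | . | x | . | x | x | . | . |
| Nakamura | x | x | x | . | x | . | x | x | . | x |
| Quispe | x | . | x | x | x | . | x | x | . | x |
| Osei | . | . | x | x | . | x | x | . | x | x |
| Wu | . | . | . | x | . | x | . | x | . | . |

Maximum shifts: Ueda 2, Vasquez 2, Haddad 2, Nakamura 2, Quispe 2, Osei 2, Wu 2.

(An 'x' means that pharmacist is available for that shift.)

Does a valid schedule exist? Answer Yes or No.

One valid schedule: Wed afternoon→Haddad, Wed evening→Ueda, Thu morning→Vasquez, Thu afternoon→Quispe, Thu evening→Haddad, Fri morning→Vasquez, Fri afternoon→Nakamura, Fri evening→Quispe, Sat morning→Ueda, Sat afternoon→Nakamura.
Loads: Ueda 2/2, Vasquez 2/2, Haddad 2/2, Nakamura 2/2, Quispe 2/2, Osei 0/2, Wu 0/2 — all within limits.

Yes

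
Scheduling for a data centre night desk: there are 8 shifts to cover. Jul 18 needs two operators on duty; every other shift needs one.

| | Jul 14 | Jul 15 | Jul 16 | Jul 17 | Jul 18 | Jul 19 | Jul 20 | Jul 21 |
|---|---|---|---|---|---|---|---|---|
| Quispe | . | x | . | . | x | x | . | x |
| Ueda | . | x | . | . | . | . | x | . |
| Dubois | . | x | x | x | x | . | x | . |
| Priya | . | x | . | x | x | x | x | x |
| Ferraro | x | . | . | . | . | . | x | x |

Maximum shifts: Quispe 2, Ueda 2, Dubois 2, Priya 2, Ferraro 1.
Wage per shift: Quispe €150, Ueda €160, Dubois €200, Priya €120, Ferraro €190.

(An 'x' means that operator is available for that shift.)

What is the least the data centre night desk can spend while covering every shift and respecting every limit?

€1450

Jul 14 can only be covered by Ferraro, so that assignment is forced.
Jul 16 can only be covered by Dubois, so that assignment is forced.
Picking the cheapest available operator for each shift independently would cost €1260, but that ignores the shift limits.
An optimal schedule: Jul 14→Ferraro, Jul 15→Ueda, Jul 16→Dubois, Jul 17→Dubois, Jul 18→Quispe+Priya, Jul 19→Quispe, Jul 20→Ueda, Jul 21→Priya.
Total: 190 + 160 + 200 + 200 + 150 + 120 + 150 + 160 + 120 = €1450.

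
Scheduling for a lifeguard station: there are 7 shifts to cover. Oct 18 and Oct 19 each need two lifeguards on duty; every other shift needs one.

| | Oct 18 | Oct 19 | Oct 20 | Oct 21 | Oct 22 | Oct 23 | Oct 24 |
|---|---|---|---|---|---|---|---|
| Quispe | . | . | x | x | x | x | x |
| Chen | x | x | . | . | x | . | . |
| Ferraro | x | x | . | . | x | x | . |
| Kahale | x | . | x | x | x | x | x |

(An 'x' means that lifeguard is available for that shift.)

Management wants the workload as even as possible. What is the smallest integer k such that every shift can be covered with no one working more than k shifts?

3

With 4 lifeguards and 9 worker-slots to fill, someone must work at least ⌈9/4⌉ = 3 shifts, so k ≥ 3.
k = 3 works: Oct 18→Chen+Ferraro, Oct 19→Chen+Ferraro, Oct 20→Quispe, Oct 21→Quispe, Oct 22→Chen, Oct 23→Ferraro, Oct 24→Quispe.
Loads: Quispe 3, Chen 3, Ferraro 3, Kahale 0 — all ≤ 3.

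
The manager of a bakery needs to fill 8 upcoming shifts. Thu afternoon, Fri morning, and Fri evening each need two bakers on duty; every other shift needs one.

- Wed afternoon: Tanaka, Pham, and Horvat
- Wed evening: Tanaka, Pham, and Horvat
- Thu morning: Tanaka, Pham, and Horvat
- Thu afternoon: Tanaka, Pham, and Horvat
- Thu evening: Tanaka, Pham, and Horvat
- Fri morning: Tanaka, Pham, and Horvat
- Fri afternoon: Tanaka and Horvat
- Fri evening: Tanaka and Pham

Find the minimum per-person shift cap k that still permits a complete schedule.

With 3 bakers and 11 worker-slots to fill, someone must work at least ⌈11/3⌉ = 4 shifts, so k ≥ 4.
k = 4 works: Wed afternoon→Tanaka, Wed evening→Tanaka, Thu morning→Pham, Thu afternoon→Pham+Horvat, Thu evening→Horvat, Fri morning→Pham+Horvat, Fri afternoon→Tanaka, Fri evening→Tanaka+Pham.
Loads: Tanaka 4, Pham 4, Horvat 3 — all ≤ 4.

4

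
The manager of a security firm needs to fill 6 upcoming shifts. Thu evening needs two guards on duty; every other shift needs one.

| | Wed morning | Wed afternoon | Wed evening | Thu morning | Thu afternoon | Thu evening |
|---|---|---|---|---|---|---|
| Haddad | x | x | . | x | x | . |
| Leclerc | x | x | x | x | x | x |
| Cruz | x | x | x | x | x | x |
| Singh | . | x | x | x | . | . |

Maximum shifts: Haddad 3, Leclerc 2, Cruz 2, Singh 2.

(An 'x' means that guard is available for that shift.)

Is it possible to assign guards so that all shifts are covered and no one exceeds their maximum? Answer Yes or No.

Thu evening can only be covered by Leclerc and Cruz, so that assignment is forced.
One valid schedule: Wed morning→Haddad, Wed afternoon→Haddad, Wed evening→Leclerc, Thu morning→Cruz, Thu afternoon→Haddad, Thu evening→Leclerc+Cruz.
Loads: Haddad 3/3, Leclerc 2/2, Cruz 2/2, Singh 0/2 — all within limits.

Yes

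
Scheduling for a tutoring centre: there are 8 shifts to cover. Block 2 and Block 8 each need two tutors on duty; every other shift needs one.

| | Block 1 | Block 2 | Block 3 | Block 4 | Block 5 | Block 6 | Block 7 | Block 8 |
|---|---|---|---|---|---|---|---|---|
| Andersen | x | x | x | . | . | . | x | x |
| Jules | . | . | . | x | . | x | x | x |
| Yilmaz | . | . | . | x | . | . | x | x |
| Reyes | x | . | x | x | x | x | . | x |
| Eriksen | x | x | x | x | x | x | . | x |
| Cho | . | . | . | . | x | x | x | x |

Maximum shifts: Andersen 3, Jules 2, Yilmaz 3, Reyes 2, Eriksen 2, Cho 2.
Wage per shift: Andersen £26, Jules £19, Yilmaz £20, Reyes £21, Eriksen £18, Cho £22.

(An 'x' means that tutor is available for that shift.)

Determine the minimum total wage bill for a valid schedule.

£202

Block 2 can only be covered by Andersen and Eriksen, so that assignment is forced.
Picking the cheapest available tutor for each shift independently would cost £190, but that ignores the shift limits.
An optimal schedule: Block 1→Eriksen, Block 2→Eriksen+Andersen, Block 3→Reyes, Block 4→Yilmaz, Block 5→Reyes, Block 6→Jules, Block 7→Yilmaz, Block 8→Jules+Yilmaz.
Total: 18 + 18 + 26 + 21 + 20 + 21 + 19 + 20 + 19 + 20 = £202.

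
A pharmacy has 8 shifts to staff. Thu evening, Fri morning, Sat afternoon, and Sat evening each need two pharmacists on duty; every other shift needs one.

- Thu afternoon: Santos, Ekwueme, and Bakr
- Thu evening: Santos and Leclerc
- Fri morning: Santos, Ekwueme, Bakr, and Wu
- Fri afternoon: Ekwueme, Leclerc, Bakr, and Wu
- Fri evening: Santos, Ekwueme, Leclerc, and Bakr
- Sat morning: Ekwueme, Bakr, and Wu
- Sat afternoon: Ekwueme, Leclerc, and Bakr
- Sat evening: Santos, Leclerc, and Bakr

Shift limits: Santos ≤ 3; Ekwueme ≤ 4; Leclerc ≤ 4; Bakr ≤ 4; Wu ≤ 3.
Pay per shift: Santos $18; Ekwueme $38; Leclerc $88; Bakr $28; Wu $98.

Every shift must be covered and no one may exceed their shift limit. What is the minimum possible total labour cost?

Thu evening can only be covered by Santos and Leclerc, so that assignment is forced.
Picking the cheapest available pharmacist for each shift independently would cost $356, but that ignores the shift limits.
An optimal schedule: Thu afternoon→Santos, Thu evening→Santos+Leclerc, Fri morning→Bakr+Ekwueme, Fri afternoon→Ekwueme, Fri evening→Ekwueme, Sat morning→Bakr, Sat afternoon→Bakr+Ekwueme, Sat evening→Santos+Bakr.
Total: 18 + 18 + 88 + 28 + 38 + 38 + 38 + 28 + 28 + 38 + 18 + 28 = $406.

$406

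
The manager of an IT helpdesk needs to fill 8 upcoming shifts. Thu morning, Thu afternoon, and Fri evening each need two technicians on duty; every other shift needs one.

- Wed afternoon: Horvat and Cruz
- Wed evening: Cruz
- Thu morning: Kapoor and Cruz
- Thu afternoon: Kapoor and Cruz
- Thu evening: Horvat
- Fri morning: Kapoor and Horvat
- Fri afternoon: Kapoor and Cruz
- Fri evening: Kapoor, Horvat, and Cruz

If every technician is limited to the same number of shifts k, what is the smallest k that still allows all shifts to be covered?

With 3 technicians and 11 worker-slots to fill, someone must work at least ⌈11/3⌉ = 4 shifts, so k ≥ 4.
k = 4 works: Wed afternoon→Horvat, Wed evening→Cruz, Thu morning→Kapoor+Cruz, Thu afternoon→Kapoor+Cruz, Thu evening→Horvat, Fri morning→Kapoor, Fri afternoon→Kapoor, Fri evening→Horvat+Cruz.
Loads: Kapoor 4, Horvat 3, Cruz 4 — all ≤ 4.

4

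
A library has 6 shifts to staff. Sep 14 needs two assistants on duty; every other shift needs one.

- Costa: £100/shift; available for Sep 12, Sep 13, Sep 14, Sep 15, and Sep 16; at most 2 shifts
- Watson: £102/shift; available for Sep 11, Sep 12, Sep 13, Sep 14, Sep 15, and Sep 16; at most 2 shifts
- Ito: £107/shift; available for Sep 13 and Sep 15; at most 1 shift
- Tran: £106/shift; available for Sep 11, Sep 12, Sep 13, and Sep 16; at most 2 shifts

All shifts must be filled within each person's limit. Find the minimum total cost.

Sep 14 can only be covered by Costa and Watson, so that assignment is forced.
Picking the cheapest available assistant for each shift independently would cost £704, but that ignores the shift limits.
An optimal schedule: Sep 11→Watson, Sep 12→Costa, Sep 13→Tran, Sep 14→Costa+Watson, Sep 15→Ito, Sep 16→Tran.
Total: 102 + 100 + 106 + 100 + 102 + 107 + 106 = £723.

£723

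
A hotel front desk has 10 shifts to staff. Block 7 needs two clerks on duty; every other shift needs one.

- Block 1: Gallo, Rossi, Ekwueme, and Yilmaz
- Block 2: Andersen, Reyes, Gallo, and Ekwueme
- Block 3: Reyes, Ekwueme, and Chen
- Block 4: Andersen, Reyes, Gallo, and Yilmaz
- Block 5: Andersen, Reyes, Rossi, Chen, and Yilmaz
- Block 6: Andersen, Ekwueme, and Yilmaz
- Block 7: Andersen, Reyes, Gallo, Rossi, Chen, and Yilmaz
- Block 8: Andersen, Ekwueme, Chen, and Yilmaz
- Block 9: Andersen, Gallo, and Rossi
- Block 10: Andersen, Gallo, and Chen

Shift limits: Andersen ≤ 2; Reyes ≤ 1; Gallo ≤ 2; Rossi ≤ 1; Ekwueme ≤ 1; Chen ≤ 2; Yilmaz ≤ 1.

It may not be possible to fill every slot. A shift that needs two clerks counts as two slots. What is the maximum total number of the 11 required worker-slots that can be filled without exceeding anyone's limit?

10

Total capacity across all clerks is 2+1+2+1+1+2+1 = 10, and 11 slots are needed, so at most 10 can be filled.
An assignment achieving 10: Block 1→Gallo, Block 2→Ekwueme, Block 3→Reyes, Block 4→Yilmaz, Block 5→Rossi, Block 6→Andersen, Block 7→Chen, Block 8→Chen, Block 9→Andersen, Block 10→Gallo.
Loads: Andersen 2/2, Reyes 1/1, Gallo 2/2, Rossi 1/1, Ekwueme 1/1, Chen 2/2, Yilmaz 1/1.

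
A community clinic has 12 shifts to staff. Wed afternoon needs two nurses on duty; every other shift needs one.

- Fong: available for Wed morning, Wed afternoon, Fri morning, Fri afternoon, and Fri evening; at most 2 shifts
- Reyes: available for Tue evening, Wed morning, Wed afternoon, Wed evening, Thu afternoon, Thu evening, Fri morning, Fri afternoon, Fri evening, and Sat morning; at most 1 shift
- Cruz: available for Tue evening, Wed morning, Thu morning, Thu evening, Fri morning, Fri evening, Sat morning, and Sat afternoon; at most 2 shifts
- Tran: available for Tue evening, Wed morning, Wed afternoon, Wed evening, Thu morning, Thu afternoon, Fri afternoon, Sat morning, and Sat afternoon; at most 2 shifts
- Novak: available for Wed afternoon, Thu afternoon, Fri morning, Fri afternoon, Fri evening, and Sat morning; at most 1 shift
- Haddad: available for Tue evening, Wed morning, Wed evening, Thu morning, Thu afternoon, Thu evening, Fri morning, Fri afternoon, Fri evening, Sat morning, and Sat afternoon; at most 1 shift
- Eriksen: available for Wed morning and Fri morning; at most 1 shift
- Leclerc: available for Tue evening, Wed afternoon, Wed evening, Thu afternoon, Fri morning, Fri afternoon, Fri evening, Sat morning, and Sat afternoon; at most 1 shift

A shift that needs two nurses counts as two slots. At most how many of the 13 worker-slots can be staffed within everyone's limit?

Total capacity across all nurses is 2+1+2+2+1+1+1+1 = 11, and 13 slots are needed, so at most 11 can be filled.
An assignment achieving 11: Tue evening→Tran, Wed morning→Fong, Wed afternoon→Fong+Novak, Wed evening→Tran, Thu morning→Cruz, Thu afternoon→Haddad, Thu evening→Reyes, Fri morning→Eriksen, Fri afternoon→Leclerc, Sat afternoon→Cruz.
Loads: Fong 2/2, Reyes 1/1, Cruz 2/2, Tran 2/2, Novak 1/1, Haddad 1/1, Eriksen 1/1, Leclerc 1/1.

11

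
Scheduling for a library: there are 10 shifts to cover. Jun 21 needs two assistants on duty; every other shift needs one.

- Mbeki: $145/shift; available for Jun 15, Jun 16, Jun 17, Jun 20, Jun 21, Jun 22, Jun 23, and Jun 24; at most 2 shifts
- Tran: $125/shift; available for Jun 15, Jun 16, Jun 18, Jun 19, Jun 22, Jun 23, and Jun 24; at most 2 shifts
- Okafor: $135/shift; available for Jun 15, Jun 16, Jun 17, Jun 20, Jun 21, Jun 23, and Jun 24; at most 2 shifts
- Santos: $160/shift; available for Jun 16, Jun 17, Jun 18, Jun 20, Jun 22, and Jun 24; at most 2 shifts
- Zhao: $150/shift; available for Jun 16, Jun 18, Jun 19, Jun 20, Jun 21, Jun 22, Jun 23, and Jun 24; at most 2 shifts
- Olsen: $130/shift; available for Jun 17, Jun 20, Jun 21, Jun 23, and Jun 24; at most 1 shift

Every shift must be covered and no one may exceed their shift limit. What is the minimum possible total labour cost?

$1560

Picking the cheapest available assistant for each shift independently would cost $1400, but that ignores the shift limits.
An optimal schedule: Jun 15→Mbeki, Jun 16→Okafor, Jun 17→Mbeki, Jun 18→Tran, Jun 19→Tran, Jun 20→Okafor, Jun 21→Zhao+Olsen, Jun 22→Santos, Jun 23→Zhao, Jun 24→Santos.
Total: 145 + 135 + 145 + 125 + 125 + 135 + 150 + 130 + 160 + 150 + 160 = $1560.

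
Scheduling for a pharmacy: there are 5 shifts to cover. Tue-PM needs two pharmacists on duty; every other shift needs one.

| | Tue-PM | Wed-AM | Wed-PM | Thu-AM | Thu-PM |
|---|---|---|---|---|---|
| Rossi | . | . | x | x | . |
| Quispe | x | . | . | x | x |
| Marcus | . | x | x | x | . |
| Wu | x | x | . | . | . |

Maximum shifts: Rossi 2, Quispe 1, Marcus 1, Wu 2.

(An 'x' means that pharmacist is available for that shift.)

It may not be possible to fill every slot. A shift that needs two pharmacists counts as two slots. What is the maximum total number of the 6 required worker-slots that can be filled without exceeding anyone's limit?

5

Total capacity across all pharmacists is 2+1+1+2 = 6, and 6 slots are needed, so at most 6 can be filled.
Shifts {Tue-PM, Thu-PM} need 3 slots but only Quispe and Wu are available for them, supplying at most 2 — so at least 1 slot must go unfilled.
An assignment achieving 5: Tue-PM→Wu, Wed-AM→Marcus, Wed-PM→Rossi, Thu-AM→Rossi, Thu-PM→Quispe.
Loads: Rossi 2/2, Quispe 1/1, Marcus 1/1, Wu 1/2.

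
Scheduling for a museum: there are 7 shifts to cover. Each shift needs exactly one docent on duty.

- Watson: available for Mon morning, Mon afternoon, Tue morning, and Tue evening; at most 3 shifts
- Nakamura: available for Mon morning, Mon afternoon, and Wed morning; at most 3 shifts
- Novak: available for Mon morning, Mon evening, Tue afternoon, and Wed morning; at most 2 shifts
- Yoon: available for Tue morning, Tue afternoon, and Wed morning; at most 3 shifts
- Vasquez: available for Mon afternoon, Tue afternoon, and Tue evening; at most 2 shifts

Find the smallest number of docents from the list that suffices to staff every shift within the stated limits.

3

7 slots to fill and no one can take more than 3, so at least ⌈7/3⌉ = 3 docents are needed.
Watson, Nakamura, and Novak alone can cover everything: Mon morning→Nakamura, Mon afternoon→Watson, Mon evening→Novak, Tue morning→Watson, Tue afternoon→Novak, Tue evening→Watson, Wed morning→Nakamura.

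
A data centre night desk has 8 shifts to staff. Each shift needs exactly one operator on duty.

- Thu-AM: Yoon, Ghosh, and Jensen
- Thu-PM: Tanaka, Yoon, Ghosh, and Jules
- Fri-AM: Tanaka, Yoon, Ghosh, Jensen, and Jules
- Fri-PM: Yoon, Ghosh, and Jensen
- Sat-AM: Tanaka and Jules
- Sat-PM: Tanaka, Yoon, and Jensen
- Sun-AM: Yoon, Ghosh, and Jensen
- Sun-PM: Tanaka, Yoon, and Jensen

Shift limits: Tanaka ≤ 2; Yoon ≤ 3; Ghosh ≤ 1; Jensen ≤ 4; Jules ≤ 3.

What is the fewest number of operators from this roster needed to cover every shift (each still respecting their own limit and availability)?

8 slots to fill and no one can take more than 4, so at least ⌈8/4⌉ = 2 operators are needed.
Any 2 operators together have capacity at most 4+3 = 7 < 8 slots, so 2 can never suffice.
Tanaka, Yoon, and Jensen alone can cover everything: Thu-AM→Yoon, Thu-PM→Tanaka, Fri-AM→Jensen, Fri-PM→Yoon, Sat-AM→Tanaka, Sat-PM→Jensen, Sun-AM→Yoon, Sun-PM→Jensen.

3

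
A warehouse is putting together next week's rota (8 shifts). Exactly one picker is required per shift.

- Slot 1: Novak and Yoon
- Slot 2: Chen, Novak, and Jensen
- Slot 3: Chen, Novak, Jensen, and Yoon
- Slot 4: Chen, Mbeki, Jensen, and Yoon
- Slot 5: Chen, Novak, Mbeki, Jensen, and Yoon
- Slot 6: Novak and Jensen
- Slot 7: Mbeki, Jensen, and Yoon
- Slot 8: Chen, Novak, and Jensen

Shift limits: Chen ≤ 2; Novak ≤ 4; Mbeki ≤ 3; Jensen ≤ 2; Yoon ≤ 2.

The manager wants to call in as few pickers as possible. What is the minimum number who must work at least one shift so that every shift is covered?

8 slots to fill and no one can take more than 4, so at least ⌈8/4⌉ = 2 pickers are needed.
Any 2 pickers together have capacity at most 4+3 = 7 < 8 slots, so 2 can never suffice.
Chen, Novak, and Mbeki alone can cover everything: Slot 1→Novak, Slot 2→Chen, Slot 3→Chen, Slot 4→Mbeki, Slot 5→Novak, Slot 6→Novak, Slot 7→Mbeki, Slot 8→Novak.

3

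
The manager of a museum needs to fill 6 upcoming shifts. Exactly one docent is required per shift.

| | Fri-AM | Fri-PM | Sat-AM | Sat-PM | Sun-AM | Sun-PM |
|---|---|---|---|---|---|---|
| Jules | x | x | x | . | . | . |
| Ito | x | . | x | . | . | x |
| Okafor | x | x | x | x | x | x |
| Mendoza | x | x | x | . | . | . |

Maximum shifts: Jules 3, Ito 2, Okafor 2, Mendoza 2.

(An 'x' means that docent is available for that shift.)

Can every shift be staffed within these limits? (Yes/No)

Yes

Sat-PM can only be covered by Okafor, so that assignment is forced.
Sun-AM can only be covered by Okafor, so that assignment is forced.
One valid schedule: Fri-AM→Jules, Fri-PM→Jules, Sat-AM→Jules, Sat-PM→Okafor, Sun-AM→Okafor, Sun-PM→Ito.
Loads: Jules 3/3, Ito 1/2, Okafor 2/2, Mendoza 0/2 — all within limits.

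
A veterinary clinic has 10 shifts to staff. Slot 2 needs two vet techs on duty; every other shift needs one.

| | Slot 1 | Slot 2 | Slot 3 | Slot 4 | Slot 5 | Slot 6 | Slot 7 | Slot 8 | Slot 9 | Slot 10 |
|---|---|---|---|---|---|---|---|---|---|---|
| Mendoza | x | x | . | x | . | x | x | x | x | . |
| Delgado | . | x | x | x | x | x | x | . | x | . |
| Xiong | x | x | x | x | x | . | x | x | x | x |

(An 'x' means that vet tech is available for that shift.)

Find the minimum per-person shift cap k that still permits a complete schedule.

4

With 3 vet techs and 11 worker-slots to fill, someone must work at least ⌈11/3⌉ = 4 shifts, so k ≥ 4.
k = 4 works: Slot 1→Mendoza, Slot 2→Mendoza+Delgado, Slot 3→Delgado, Slot 4→Delgado, Slot 5→Delgado, Slot 6→Mendoza, Slot 7→Xiong, Slot 8→Mendoza, Slot 9→Xiong, Slot 10→Xiong.
Loads: Mendoza 4, Delgado 4, Xiong 3 — all ≤ 4.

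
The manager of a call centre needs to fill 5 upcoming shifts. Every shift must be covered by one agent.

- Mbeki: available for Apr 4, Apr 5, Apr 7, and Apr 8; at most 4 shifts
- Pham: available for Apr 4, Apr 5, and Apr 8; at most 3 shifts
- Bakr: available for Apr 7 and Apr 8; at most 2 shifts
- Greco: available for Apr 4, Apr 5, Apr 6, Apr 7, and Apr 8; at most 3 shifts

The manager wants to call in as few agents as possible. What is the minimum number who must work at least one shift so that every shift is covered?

2

5 slots to fill and no one can take more than 4, so at least ⌈5/4⌉ = 2 agents are needed.
Mbeki and Greco alone can cover everything: Apr 4→Mbeki, Apr 5→Mbeki, Apr 6→Greco, Apr 7→Mbeki, Apr 8→Mbeki.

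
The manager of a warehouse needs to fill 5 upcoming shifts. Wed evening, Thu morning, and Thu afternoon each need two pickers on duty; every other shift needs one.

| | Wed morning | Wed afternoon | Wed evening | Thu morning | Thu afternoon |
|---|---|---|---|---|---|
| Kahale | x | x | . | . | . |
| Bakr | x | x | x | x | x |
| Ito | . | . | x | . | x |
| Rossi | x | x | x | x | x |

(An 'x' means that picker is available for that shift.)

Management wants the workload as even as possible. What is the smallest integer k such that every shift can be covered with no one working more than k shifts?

With 4 pickers and 8 worker-slots to fill, someone must work at least ⌈8/4⌉ = 2 shifts, so k ≥ 2.
k = 2 works: Wed morning→Kahale, Wed afternoon→Kahale, Wed evening→Bakr+Ito, Thu morning→Bakr+Rossi, Thu afternoon→Ito+Rossi.
Loads: Kahale 2, Bakr 2, Ito 2, Rossi 2 — all ≤ 2.

2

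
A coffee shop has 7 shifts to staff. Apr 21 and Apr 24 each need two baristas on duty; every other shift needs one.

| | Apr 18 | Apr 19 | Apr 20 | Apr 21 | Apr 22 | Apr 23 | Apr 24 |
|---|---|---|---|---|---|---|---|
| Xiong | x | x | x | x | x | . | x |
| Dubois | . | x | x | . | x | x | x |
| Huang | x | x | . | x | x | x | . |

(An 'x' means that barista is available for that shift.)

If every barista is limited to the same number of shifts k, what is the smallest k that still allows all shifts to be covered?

3

With 3 baristas and 9 worker-slots to fill, someone must work at least ⌈9/3⌉ = 3 shifts, so k ≥ 3.
k = 3 works: Apr 18→Xiong, Apr 19→Huang, Apr 20→Dubois, Apr 21→Xiong+Huang, Apr 22→Huang, Apr 23→Dubois, Apr 24→Xiong+Dubois.
Loads: Xiong 3, Dubois 3, Huang 3 — all ≤ 3.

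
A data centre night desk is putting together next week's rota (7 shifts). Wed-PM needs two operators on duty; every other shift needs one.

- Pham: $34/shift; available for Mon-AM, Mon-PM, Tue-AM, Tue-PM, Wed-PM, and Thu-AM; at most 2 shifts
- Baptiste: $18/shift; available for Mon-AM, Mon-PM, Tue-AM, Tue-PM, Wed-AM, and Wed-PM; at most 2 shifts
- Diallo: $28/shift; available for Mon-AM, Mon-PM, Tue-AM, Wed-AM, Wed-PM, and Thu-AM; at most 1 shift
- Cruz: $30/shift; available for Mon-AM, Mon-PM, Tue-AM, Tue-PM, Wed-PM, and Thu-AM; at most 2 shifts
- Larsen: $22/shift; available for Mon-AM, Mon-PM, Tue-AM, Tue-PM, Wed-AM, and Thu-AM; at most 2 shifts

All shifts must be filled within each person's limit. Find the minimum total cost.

Picking the cheapest available operator for each shift independently would cost $158, but that ignores the shift limits.
An optimal schedule: Mon-AM→Larsen, Mon-PM→Diallo, Tue-AM→Cruz, Tue-PM→Baptiste, Wed-AM→Baptiste, Wed-PM→Cruz+Pham, Thu-AM→Larsen.
Total: 22 + 28 + 30 + 18 + 18 + 30 + 34 + 22 = $202.

$202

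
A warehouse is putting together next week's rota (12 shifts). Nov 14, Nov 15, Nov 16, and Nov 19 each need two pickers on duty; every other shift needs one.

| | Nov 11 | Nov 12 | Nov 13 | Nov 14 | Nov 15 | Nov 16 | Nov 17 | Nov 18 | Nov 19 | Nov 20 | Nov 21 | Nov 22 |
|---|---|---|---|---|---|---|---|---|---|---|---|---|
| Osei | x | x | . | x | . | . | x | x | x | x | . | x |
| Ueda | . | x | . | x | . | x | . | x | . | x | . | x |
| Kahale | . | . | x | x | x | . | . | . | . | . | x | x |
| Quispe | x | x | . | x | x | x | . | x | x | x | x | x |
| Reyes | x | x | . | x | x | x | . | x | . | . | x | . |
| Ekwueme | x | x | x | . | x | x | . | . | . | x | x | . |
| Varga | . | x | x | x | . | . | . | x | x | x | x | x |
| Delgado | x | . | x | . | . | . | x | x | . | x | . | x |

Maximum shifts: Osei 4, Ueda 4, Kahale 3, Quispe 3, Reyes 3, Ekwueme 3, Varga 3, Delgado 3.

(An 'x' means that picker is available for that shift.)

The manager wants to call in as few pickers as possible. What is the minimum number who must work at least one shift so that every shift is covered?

5

16 slots to fill and no one can take more than 4, so at least ⌈16/4⌉ = 4 pickers are needed.
Any 4 pickers together have capacity at most 4+4+3+3 = 14 < 16 slots, so 4 can never suffice.
Osei, Ueda, Kahale, Quispe, and Reyes alone can cover everything: Nov 11→Osei, Nov 12→Ueda, Nov 13→Kahale, Nov 14→Ueda+Reyes, Nov 15→Kahale+Quispe, Nov 16→Ueda+Quispe, Nov 17→Osei, Nov 18→Reyes, Nov 19→Osei+Quispe, Nov 20→Osei, Nov 21→Kahale, Nov 22→Ueda.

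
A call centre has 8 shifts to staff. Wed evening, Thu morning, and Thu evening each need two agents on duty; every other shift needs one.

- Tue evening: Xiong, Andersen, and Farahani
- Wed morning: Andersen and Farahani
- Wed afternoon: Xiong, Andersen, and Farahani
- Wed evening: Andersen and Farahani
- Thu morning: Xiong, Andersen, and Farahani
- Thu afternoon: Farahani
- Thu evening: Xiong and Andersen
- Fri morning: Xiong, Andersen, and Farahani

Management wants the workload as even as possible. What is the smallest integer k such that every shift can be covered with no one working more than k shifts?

With 3 agents and 11 worker-slots to fill, someone must work at least ⌈11/3⌉ = 4 shifts, so k ≥ 4.
k = 4 works: Tue evening→Xiong, Wed morning→Andersen, Wed afternoon→Xiong, Wed evening→Andersen+Farahani, Thu morning→Xiong+Andersen, Thu afternoon→Farahani, Thu evening→Xiong+Andersen, Fri morning→Farahani.
Loads: Xiong 4, Andersen 4, Farahani 3 — all ≤ 4.

4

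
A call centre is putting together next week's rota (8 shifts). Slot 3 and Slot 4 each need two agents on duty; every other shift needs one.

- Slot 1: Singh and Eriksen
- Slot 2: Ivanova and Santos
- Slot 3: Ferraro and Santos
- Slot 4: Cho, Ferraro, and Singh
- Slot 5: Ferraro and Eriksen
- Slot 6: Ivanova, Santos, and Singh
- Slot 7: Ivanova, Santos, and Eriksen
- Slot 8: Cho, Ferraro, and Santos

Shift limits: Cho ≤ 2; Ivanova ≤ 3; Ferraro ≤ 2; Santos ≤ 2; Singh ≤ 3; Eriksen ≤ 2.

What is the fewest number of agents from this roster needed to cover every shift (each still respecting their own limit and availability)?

5

10 slots to fill and no one can take more than 3, so at least ⌈10/3⌉ = 4 agents are needed.
No set of 4 agents can cover every shift (each such set leaves at least one shift with no one available or exceeds a cap).
Cho, Ivanova, Ferraro, Santos, and Singh alone can cover everything: Slot 1→Singh, Slot 2→Ivanova, Slot 3→Ferraro+Santos, Slot 4→Cho+Singh, Slot 5→Ferraro, Slot 6→Ivanova, Slot 7→Ivanova, Slot 8→Cho.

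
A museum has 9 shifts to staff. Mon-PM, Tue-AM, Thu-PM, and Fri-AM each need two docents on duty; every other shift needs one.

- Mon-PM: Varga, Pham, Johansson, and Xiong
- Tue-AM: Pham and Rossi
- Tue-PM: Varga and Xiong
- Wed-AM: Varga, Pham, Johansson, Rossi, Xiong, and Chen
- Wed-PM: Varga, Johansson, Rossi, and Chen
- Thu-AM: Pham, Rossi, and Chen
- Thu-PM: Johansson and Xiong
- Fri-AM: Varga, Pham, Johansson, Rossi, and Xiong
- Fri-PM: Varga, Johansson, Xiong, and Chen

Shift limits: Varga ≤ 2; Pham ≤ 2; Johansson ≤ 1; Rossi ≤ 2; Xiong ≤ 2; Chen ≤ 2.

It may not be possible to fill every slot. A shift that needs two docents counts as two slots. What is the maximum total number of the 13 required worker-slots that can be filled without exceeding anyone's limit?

Total capacity across all docents is 2+2+1+2+2+2 = 11, and 13 slots are needed, so at most 11 can be filled.
An assignment achieving 11: Mon-PM→Varga+Xiong, Tue-AM→Pham+Rossi, Tue-PM→Varga, Wed-AM→Chen, Wed-PM→Rossi, Thu-AM→Pham, Thu-PM→Johansson+Xiong, Fri-PM→Chen.
Loads: Varga 2/2, Pham 2/2, Johansson 1/1, Rossi 2/2, Xiong 2/2, Chen 2/2.

11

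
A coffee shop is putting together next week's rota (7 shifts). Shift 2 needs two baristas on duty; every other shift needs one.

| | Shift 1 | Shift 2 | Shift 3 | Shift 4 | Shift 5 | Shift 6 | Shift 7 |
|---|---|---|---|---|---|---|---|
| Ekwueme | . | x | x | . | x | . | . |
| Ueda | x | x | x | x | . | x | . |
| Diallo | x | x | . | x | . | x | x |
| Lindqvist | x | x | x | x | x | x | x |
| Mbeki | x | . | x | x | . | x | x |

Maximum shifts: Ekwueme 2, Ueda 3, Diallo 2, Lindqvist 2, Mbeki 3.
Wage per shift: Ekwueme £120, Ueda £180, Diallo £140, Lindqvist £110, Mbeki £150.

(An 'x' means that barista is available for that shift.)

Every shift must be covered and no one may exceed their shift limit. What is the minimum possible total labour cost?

£1040

Picking the cheapest available barista for each shift independently would cost £890, but that ignores the shift limits.
An optimal schedule: Shift 1→Diallo, Shift 2→Ekwueme+Diallo, Shift 3→Ekwueme, Shift 4→Mbeki, Shift 5→Lindqvist, Shift 6→Mbeki, Shift 7→Lindqvist.
Total: 140 + 120 + 140 + 120 + 150 + 110 + 150 + 110 = £1040.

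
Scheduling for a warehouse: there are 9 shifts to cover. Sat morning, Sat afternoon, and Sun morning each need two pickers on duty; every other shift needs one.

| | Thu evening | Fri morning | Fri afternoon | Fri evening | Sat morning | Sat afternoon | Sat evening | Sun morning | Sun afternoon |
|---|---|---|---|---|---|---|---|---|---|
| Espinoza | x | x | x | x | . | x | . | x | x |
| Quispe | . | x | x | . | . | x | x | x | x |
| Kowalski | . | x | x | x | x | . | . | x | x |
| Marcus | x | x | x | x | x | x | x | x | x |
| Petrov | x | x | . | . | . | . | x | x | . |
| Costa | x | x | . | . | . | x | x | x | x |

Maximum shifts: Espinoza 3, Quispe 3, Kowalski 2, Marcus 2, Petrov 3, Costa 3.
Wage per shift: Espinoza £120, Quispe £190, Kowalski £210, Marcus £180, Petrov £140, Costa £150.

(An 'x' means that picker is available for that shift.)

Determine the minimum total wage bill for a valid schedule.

Sat morning can only be covered by Kowalski and Marcus, so that assignment is forced.
Picking the cheapest available picker for each shift independently would cost £1660, but that ignores the shift limits.
An optimal schedule: Thu evening→Espinoza, Fri morning→Petrov, Fri afternoon→Espinoza, Fri evening→Espinoza, Sat morning→Marcus+Kowalski, Sat afternoon→Costa+Marcus, Sat evening→Petrov, Sun morning→Petrov+Costa, Sun afternoon→Costa.
Total: 120 + 140 + 120 + 120 + 180 + 210 + 150 + 180 + 140 + 140 + 150 + 150 = £1800.

£1800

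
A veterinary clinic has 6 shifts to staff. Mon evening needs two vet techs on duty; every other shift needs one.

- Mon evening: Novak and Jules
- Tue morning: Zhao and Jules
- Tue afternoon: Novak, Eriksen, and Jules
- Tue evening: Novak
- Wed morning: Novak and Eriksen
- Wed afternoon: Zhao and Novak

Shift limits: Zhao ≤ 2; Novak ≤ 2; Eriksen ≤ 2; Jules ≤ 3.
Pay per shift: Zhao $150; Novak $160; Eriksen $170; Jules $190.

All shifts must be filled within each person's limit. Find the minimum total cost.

$1150

Mon evening can only be covered by Novak and Jules, so that assignment is forced.
Tue evening can only be covered by Novak, so that assignment is forced.
Picking the cheapest available vet tech for each shift independently would cost $1130, but that ignores the shift limits.
An optimal schedule: Mon evening→Novak+Jules, Tue morning→Zhao, Tue afternoon→Eriksen, Tue evening→Novak, Wed morning→Eriksen, Wed afternoon→Zhao.
Total: 160 + 190 + 150 + 170 + 160 + 170 + 150 = $1150.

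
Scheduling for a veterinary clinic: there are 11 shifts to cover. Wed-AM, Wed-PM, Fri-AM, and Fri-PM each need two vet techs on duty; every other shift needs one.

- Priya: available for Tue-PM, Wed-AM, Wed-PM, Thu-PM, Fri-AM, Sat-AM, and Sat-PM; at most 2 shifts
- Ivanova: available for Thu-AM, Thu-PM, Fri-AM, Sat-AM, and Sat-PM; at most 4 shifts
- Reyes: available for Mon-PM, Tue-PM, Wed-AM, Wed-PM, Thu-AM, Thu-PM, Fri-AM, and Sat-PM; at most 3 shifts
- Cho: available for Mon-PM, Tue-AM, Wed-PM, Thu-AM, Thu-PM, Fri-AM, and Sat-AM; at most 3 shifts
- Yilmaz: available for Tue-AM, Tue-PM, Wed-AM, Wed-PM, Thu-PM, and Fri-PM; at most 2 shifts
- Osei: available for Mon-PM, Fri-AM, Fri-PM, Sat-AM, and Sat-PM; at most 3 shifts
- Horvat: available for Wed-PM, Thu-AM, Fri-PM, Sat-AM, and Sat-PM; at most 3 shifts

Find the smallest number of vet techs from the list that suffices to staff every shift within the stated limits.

5

15 slots to fill and no one can take more than 4, so at least ⌈15/4⌉ = 4 vet techs are needed.
Any 4 vet techs together have capacity at most 4+3+3+3 = 13 < 15 slots, so 4 can never suffice.
Ivanova, Reyes, Cho, Yilmaz, and Osei alone can cover everything: Mon-PM→Cho, Tue-AM→Cho, Tue-PM→Reyes, Wed-AM→Reyes+Yilmaz, Wed-PM→Reyes+Cho, Thu-AM→Ivanova, Thu-PM→Ivanova, Fri-AM→Ivanova+Osei, Fri-PM→Yilmaz+Osei, Sat-AM→Ivanova, Sat-PM→Osei.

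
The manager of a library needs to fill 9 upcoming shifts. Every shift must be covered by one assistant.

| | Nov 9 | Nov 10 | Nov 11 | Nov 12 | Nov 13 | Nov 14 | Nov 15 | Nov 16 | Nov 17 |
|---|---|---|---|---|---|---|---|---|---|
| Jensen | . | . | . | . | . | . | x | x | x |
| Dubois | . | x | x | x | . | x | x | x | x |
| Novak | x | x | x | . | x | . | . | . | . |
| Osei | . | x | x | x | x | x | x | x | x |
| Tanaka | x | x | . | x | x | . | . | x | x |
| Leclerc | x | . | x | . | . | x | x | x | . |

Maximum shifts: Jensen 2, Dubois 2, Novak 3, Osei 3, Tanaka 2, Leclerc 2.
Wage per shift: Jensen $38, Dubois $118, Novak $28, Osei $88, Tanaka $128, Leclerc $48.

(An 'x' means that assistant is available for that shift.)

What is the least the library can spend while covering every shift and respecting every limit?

$432

Picking the cheapest available assistant for each shift independently would cost $362, but that ignores the shift limits.
An optimal schedule: Nov 9→Novak, Nov 10→Novak, Nov 11→Leclerc, Nov 12→Osei, Nov 13→Novak, Nov 14→Leclerc, Nov 15→Jensen, Nov 16→Osei, Nov 17→Jensen.
Total: 28 + 28 + 48 + 88 + 28 + 48 + 38 + 88 + 38 = $432.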